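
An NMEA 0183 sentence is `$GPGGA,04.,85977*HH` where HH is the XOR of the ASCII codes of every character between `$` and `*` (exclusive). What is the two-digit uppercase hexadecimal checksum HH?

48

XOR the ASCII codes of the payload characters:
  'G' = 0x47 → acc = 0x47
  'P' = 0x50 → acc = 0x17
  'G' = 0x47 → acc = 0x50
  'G' = 0x47 → acc = 0x17
  'A' = 0x41 → acc = 0x56
  ',' = 0x2C → acc = 0x7A
  '0' = 0x30 → acc = 0x4A
  '4' = 0x34 → acc = 0x7E
  '.' = 0x2E → acc = 0x50
  ',' = 0x2C → acc = 0x7C
  '8' = 0x38 → acc = 0x44
  '5' = 0x35 → acc = 0x71
  '9' = 0x39 → acc = 0x48
  '7' = 0x37 → acc = 0x7F
  '7' = 0x37 → acc = 0x48
Checksum = 0x48.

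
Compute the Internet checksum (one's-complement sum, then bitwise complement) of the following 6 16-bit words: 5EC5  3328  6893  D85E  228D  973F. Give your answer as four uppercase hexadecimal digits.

7353

One's-complement addition (fold any carry out of bit 15 back into bit 0):
  0x5EC5 + 0x3328 = 0x091ED
  0x91ED + 0x6893 = 0x0FA80
  0xFA80 + 0xD85E = 0x1D2DE → wrap carry → 0xD2DF
  0xD2DF + 0x228D = 0x0F56C
  0xF56C + 0x973F = 0x18CAB → wrap carry → 0x8CAC
One's-complement sum = 0x8CAC.
Checksum = ~0x8CAC & 0xFFFF = 0x7353.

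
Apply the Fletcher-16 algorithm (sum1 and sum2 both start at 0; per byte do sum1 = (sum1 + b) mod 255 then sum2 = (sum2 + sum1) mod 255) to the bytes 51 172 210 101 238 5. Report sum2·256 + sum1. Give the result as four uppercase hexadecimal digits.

Running sums (mod 255):
  after byte 0 (51): sum1=51, sum2=51
  after byte 1 (172): sum1=223, sum2=19
  after byte 2 (210): sum1=178, sum2=197
  after byte 3 (101): sum1=24, sum2=221
  after byte 4 (238): sum1=7, sum2=228
  after byte 5 (5): sum1=12, sum2=240
Checksum = sum2·256 + sum1 = 240·256 + 12 = 61452 = 0xF00C.

F00C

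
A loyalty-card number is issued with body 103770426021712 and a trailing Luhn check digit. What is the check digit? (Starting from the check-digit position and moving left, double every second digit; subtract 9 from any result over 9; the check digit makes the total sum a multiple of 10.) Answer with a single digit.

2

Partial digits right→left: 2 1 7 1 2 0 6 2 4 0 7 7 3 0 1
Double every second digit counting from the check-digit position (so the 1st, 3rd, 5th, ... of the partial from the right).
  doubled (with −9 where >9): 4 5 4 3 8 5 6 2 → sum 37
  kept as-is: 1 1 0 2 0 7 0 → sum 11
Total = 37 + 11 = 48.
Check digit = (10 − (48 mod 10)) mod 10 = 2.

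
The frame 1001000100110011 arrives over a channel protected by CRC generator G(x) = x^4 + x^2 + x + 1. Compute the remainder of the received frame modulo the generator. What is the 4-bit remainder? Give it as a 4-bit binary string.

0100

Modulo-2 division of 1001000100110011 by 10111:
  pos 0: 10010 XOR 10111 = 00101
  pos 2: 10100 XOR 10111 = 00011
  pos 5: 11100 XOR 10111 = 01011
  pos 6: 10111 XOR 10111 = 00000
  pos 11: 10011 XOR 10111 = 00100
Remainder = 0100 (nonzero — an error is detected).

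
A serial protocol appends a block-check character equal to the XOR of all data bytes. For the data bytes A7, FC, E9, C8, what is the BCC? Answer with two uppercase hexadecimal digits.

XOR the bytes together:
  start with 0xA7
  0xA7 ⊕ 0xFC = 0x5B
  0x5B ⊕ 0xE9 = 0xB2
  0xB2 ⊕ 0xC8 = 0x7A

7A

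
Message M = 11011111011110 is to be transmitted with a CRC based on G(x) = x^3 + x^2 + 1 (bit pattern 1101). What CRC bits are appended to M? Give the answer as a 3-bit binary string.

Append 3 zeros: 11011111011110000. Divide by 1101 (XOR where the leading bit is 1):
  pos 0: 1101 XOR 1101 = 0000
  pos 4: 1111 XOR 1101 = 0010
  pos 6: 1001 XOR 1101 = 0100
  pos 7: 1001 XOR 1101 = 0100
  pos 8: 1001 XOR 1101 = 0100
  pos 9: 1001 XOR 1101 = 0100
  pos 10: 1000 XOR 1101 = 0101
  pos 11: 1010 XOR 1101 = 0111
  pos 12: 1110 XOR 1101 = 0011
Remainder (last 3 bits) = 110. This is the CRC / FCS.

110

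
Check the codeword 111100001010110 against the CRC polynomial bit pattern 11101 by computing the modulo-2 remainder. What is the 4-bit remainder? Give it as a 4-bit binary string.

Modulo-2 division of 111100001010110 by 11101:
  pos 0: 11110 XOR 11101 = 00011
  pos 3: 11000 XOR 11101 = 00101
  pos 5: 10110 XOR 11101 = 01011
  pos 6: 10111 XOR 11101 = 01010
  pos 7: 10100 XOR 11101 = 01001
  pos 8: 10011 XOR 11101 = 01110
  pos 9: 11101 XOR 11101 = 00000
Remainder = 0000 (zero — the frame passes the CRC check).

0000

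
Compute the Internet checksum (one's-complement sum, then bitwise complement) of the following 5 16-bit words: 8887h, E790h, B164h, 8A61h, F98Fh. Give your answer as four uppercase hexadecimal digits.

5A91

One's-complement addition (fold any carry out of bit 15 back into bit 0):
  0x8887 + 0xE790 = 0x17017 → wrap carry → 0x7018
  0x7018 + 0xB164 = 0x1217C → wrap carry → 0x217D
  0x217D + 0x8A61 = 0x0ABDE
  0xABDE + 0xF98F = 0x1A56D → wrap carry → 0xA56E
One's-complement sum = 0xA56E.
Checksum = ~0xA56E & 0xFFFF = 0x5A91.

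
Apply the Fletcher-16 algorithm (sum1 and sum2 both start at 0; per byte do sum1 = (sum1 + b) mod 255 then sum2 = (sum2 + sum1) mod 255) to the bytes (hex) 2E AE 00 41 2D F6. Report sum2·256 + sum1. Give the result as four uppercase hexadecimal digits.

9342

Running sums (mod 255):
  after byte 0 (2E): sum1=46, sum2=46
  after byte 1 (AE): sum1=220, sum2=11
  after byte 2 (00): sum1=220, sum2=231
  after byte 3 (41): sum1=30, sum2=6
  after byte 4 (2D): sum1=75, sum2=81
  after byte 5 (F6): sum1=66, sum2=147
Checksum = sum2·256 + sum1 = 147·256 + 66 = 37698 = 0x9342.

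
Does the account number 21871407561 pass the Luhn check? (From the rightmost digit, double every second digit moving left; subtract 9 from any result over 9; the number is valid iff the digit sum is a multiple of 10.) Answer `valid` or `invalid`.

valid

From the right, keep odd positions and double even positions (subtract 9 from any doubled value over 9):
  doubled (positions 2,4,...): 3 5 8 5 2 → sum 23
  kept (positions 1,3,...): 1 5 0 1 8 2 → sum 17
Total = 40.
40 mod 10 = 0, so the number is valid.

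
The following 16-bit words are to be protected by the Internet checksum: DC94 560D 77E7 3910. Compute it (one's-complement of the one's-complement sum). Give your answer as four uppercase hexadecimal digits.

One's-complement addition (fold any carry out of bit 15 back into bit 0):
  0xDC94 + 0x560D = 0x132A1 → wrap carry → 0x32A2
  0x32A2 + 0x77E7 = 0x0AA89
  0xAA89 + 0x3910 = 0x0E399
One's-complement sum = 0xE399.
Checksum = ~0xE399 & 0xFFFF = 0x1C66.

1C66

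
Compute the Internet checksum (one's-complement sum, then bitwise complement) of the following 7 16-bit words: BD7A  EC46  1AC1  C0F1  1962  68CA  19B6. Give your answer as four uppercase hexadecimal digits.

DEA8

One's-complement addition (fold any carry out of bit 15 back into bit 0):
  0xBD7A + 0xEC46 = 0x1A9C0 → wrap carry → 0xA9C1
  0xA9C1 + 0x1AC1 = 0x0C482
  0xC482 + 0xC0F1 = 0x18573 → wrap carry → 0x8574
  0x8574 + 0x1962 = 0x09ED6
  0x9ED6 + 0x68CA = 0x107A0 → wrap carry → 0x07A1
  0x07A1 + 0x19B6 = 0x02157
One's-complement sum = 0x2157.
Checksum = ~0x2157 & 0xFFFF = 0xDEA8.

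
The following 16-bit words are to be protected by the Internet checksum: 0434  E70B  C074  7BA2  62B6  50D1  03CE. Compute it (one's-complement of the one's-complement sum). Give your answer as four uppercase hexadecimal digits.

One's-complement addition (fold any carry out of bit 15 back into bit 0):
  0x0434 + 0xE70B = 0x0EB3F
  0xEB3F + 0xC074 = 0x1ABB3 → wrap carry → 0xABB4
  0xABB4 + 0x7BA2 = 0x12756 → wrap carry → 0x2757
  0x2757 + 0x62B6 = 0x08A0D
  0x8A0D + 0x50D1 = 0x0DADE
  0xDADE + 0x03CE = 0x0DEAC
One's-complement sum = 0xDEAC.
Checksum = ~0xDEAC & 0xFFFF = 0x2153.

2153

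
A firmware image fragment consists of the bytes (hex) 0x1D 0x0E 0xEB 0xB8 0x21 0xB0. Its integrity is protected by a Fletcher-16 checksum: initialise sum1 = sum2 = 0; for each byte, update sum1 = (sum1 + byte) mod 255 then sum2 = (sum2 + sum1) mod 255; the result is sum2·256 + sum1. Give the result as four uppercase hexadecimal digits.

Running sums (mod 255):
  after byte 0 (0x1D): sum1=29, sum2=29
  after byte 1 (0x0E): sum1=43, sum2=72
  after byte 2 (0xEB): sum1=23, sum2=95
  after byte 3 (0xB8): sum1=207, sum2=47
  after byte 4 (0x21): sum1=240, sum2=32
  after byte 5 (0xB0): sum1=161, sum2=193
Checksum = sum2·256 + sum1 = 193·256 + 161 = 49569 = 0xC1A1.

C1A1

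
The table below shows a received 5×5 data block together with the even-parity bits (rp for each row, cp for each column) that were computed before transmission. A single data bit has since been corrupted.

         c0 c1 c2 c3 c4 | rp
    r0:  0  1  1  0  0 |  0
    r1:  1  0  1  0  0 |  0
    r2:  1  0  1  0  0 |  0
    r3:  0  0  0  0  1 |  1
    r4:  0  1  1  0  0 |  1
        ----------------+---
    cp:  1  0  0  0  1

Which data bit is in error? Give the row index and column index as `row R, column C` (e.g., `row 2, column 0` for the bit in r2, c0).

Recompute each row's even parity and compare to rp:
  r0: data parity 0, sent rp 0 → ok
  r1: data parity 0, sent rp 0 → ok
  r2: data parity 0, sent rp 0 → ok
  r3: data parity 1, sent rp 1 → ok
  r4: data parity 0, sent rp 1 → mismatch
Recompute each column's even parity and compare to cp:
  c0: data parity 0, sent cp 1 → mismatch
  c1: data parity 0, sent cp 0 → ok
  c2: data parity 0, sent cp 0 → ok
  c3: data parity 0, sent cp 0 → ok
  c4: data parity 1, sent cp 1 → ok
Exactly one row (r4) and one column (c0) fail → the flipped bit is at their intersection.

row 4, column 0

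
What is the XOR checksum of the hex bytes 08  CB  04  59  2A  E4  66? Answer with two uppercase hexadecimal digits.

XOR the bytes together:
  start with 0x08
  0x08 ⊕ 0xCB = 0xC3
  0xC3 ⊕ 0x04 = 0xC7
  0xC7 ⊕ 0x59 = 0x9E
  0x9E ⊕ 0x2A = 0xB4
  0xB4 ⊕ 0xE4 = 0x50
  0x50 ⊕ 0x66 = 0x36

36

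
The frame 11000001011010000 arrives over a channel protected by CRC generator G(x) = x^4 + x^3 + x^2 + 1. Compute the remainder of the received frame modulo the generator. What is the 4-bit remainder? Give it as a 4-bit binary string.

0000

Modulo-2 division of 11000001011010000 by 11101:
  pos 0: 11000 XOR 11101 = 00101
  pos 2: 10100 XOR 11101 = 01001
  pos 3: 10011 XOR 11101 = 01110
  pos 4: 11100 XOR 11101 = 00001
  pos 8: 11101 XOR 11101 = 00000
Remainder = 0000 (zero — the frame passes the CRC check).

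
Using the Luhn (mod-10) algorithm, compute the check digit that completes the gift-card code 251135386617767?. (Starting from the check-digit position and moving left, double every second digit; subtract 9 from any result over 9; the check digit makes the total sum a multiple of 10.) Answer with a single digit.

Partial digits right→left: 7 6 7 7 1 6 6 8 3 5 3 1 1 5 2
Double every second digit counting from the check-digit position (so the 1st, 3rd, 5th, ... of the partial from the right).
  doubled (with −9 where >9): 5 5 2 3 6 6 2 4 → sum 33
  kept as-is: 6 7 6 8 5 1 5 → sum 38
Total = 33 + 38 = 71.
Check digit = (10 − (71 mod 10)) mod 10 = 9.

9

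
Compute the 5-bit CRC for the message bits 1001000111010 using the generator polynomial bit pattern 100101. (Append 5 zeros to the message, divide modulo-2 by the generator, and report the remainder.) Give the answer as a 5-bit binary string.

00010

Append 5 zeros: 100100011101000000. Divide by 100101 (XOR where the leading bit is 1):
  pos 0: 100100 XOR 100101 = 000001
  pos 5: 101110 XOR 100101 = 001011
  pos 7: 101110 XOR 100101 = 001011
  pos 9: 101100 XOR 100101 = 001001
  pos 11: 100100 XOR 100101 = 000001
Remainder (last 5 bits) = 00010. This is the CRC / FCS.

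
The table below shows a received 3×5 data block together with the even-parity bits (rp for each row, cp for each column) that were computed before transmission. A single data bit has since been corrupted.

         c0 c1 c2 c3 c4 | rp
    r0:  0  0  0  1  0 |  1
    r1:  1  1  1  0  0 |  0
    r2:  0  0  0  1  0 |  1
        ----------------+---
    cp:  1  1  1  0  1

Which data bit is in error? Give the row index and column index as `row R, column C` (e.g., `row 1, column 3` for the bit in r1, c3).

row 1, column 4

Recompute each row's even parity and compare to rp:
  r0: data parity 1, sent rp 1 → ok
  r1: data parity 1, sent rp 0 → mismatch
  r2: data parity 1, sent rp 1 → ok
Recompute each column's even parity and compare to cp:
  c0: data parity 1, sent cp 1 → ok
  c1: data parity 1, sent cp 1 → ok
  c2: data parity 1, sent cp 1 → ok
  c3: data parity 0, sent cp 0 → ok
  c4: data parity 0, sent cp 1 → mismatch
Exactly one row (r1) and one column (c4) fail → the flipped bit is at their intersection.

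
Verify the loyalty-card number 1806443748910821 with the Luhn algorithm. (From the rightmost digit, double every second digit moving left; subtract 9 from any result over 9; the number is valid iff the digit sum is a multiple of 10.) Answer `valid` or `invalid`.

valid

From the right, keep odd positions and double even positions (subtract 9 from any doubled value over 9):
  doubled (positions 2,4,...): 4 0 9 8 6 8 0 2 → sum 37
  kept (positions 1,3,...): 1 8 1 8 7 4 6 8 → sum 43
Total = 80.
80 mod 10 = 0, so the number is valid.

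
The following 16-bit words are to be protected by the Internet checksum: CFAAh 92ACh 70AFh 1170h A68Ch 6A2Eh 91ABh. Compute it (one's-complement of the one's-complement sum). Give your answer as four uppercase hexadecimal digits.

7922

One's-complement addition (fold any carry out of bit 15 back into bit 0):
  0xCFAA + 0x92AC = 0x16256 → wrap carry → 0x6257
  0x6257 + 0x70AF = 0x0D306
  0xD306 + 0x1170 = 0x0E476
  0xE476 + 0xA68C = 0x18B02 → wrap carry → 0x8B03
  0x8B03 + 0x6A2E = 0x0F531
  0xF531 + 0x91AB = 0x186DC → wrap carry → 0x86DD
One's-complement sum = 0x86DD.
Checksum = ~0x86DD & 0xFFFF = 0x7922.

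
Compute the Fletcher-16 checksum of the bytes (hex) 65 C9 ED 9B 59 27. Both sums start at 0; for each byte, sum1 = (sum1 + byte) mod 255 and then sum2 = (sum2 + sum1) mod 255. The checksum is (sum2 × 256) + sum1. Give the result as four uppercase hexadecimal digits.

B539

Running sums (mod 255):
  after byte 0 (65): sum1=101, sum2=101
  after byte 1 (C9): sum1=47, sum2=148
  after byte 2 (ED): sum1=29, sum2=177
  after byte 3 (9B): sum1=184, sum2=106
  after byte 4 (59): sum1=18, sum2=124
  after byte 5 (27): sum1=57, sum2=181
Checksum = sum2·256 + sum1 = 181·256 + 57 = 46393 = 0xB539.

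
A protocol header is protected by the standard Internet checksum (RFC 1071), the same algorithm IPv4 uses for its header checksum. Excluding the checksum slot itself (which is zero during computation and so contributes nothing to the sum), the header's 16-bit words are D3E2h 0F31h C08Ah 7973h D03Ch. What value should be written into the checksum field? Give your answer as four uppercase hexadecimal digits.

12B1

One's-complement addition (fold any carry out of bit 15 back into bit 0):
  0xD3E2 + 0x0F31 = 0x0E313
  0xE313 + 0xC08A = 0x1A39D → wrap carry → 0xA39E
  0xA39E + 0x7973 = 0x11D11 → wrap carry → 0x1D12
  0x1D12 + 0xD03C = 0x0ED4E
One's-complement sum = 0xED4E.
Checksum = ~0xED4E & 0xFFFF = 0x12B1.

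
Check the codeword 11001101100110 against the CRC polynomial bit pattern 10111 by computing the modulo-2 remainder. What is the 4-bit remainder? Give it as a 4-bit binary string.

0000

Modulo-2 division of 11001101100110 by 10111:
  pos 0: 11001 XOR 10111 = 01110
  pos 1: 11101 XOR 10111 = 01010
  pos 2: 10100 XOR 10111 = 00011
  pos 5: 11110 XOR 10111 = 01001
  pos 6: 10010 XOR 10111 = 00101
  pos 8: 10111 XOR 10111 = 00000
Remainder = 0000 (zero — the frame passes the CRC check).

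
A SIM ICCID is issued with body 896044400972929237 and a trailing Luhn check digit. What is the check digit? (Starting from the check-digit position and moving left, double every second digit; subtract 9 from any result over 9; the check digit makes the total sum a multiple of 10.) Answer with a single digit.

7

Partial digits right→left: 7 3 2 9 2 9 2 7 9 0 0 4 4 4 0 6 9 8
Double every second digit counting from the check-digit position (so the 1st, 3rd, 5th, ... of the partial from the right).
  doubled (with −9 where >9): 5 4 4 4 9 0 8 0 9 → sum 43
  kept as-is: 3 9 9 7 0 4 4 6 8 → sum 50
Total = 43 + 50 = 93.
Check digit = (10 − (93 mod 10)) mod 10 = 7.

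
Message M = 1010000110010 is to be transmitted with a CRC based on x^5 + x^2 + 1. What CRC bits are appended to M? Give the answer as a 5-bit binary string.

01101

Append 5 zeros: 101000011001000000. Divide by 100101 (XOR where the leading bit is 1):
  pos 0: 101000 XOR 100101 = 001101
  pos 2: 110101 XOR 100101 = 010000
  pos 3: 100001 XOR 100101 = 000100
  pos 6: 100001 XOR 100101 = 000100
  pos 9: 100000 XOR 100101 = 000101
  pos 12: 101000 XOR 100101 = 001101
Remainder (last 5 bits) = 01101. This is the CRC / FCS.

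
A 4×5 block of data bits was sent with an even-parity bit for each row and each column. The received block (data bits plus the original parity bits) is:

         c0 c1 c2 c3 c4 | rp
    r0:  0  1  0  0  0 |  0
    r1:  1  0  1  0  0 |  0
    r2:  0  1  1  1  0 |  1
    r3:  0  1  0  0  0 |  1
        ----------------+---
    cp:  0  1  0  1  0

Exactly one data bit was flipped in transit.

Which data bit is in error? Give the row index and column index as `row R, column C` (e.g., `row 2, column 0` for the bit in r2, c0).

row 0, column 0

Recompute each row's even parity and compare to rp:
  r0: data parity 1, sent rp 0 → mismatch
  r1: data parity 0, sent rp 0 → ok
  r2: data parity 1, sent rp 1 → ok
  r3: data parity 1, sent rp 1 → ok
Recompute each column's even parity and compare to cp:
  c0: data parity 1, sent cp 0 → mismatch
  c1: data parity 1, sent cp 1 → ok
  c2: data parity 0, sent cp 0 → ok
  c3: data parity 1, sent cp 1 → ok
  c4: data parity 0, sent cp 0 → ok
Exactly one row (r0) and one column (c0) fail → the flipped bit is at their intersection.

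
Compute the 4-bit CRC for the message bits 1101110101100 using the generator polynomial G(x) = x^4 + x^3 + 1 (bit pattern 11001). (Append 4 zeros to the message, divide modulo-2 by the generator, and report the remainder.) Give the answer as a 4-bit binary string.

0110

Append 4 zeros: 11011101011000000. Divide by 11001 (XOR where the leading bit is 1):
  pos 0: 11011 XOR 11001 = 00010
  pos 3: 10101 XOR 11001 = 01100
  pos 4: 11000 XOR 11001 = 00001
  pos 8: 11100 XOR 11001 = 00101
  pos 10: 10100 XOR 11001 = 01101
  pos 11: 11010 XOR 11001 = 00011
Remainder (last 4 bits) = 0110. This is the CRC / FCS.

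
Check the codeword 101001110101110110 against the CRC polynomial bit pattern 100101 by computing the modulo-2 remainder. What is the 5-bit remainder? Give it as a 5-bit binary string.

Modulo-2 division of 101001110101110110 by 100101:
  pos 0: 101001 XOR 100101 = 001100
  pos 2: 110011 XOR 100101 = 010110
  pos 3: 101100 XOR 100101 = 001001
  pos 5: 100110 XOR 100101 = 000011
  pos 9: 111110 XOR 100101 = 011011
  pos 10: 110111 XOR 100101 = 010010
  pos 11: 100101 XOR 100101 = 000000
Remainder = 00000 (zero — the frame passes the CRC check).

00000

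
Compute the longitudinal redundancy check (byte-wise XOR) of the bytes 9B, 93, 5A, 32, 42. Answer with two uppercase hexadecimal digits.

XOR the bytes together:
  start with 0x9B
  0x9B ⊕ 0x93 = 0x08
  0x08 ⊕ 0x5A = 0x52
  0x52 ⊕ 0x32 = 0x60
  0x60 ⊕ 0x42 = 0x22

22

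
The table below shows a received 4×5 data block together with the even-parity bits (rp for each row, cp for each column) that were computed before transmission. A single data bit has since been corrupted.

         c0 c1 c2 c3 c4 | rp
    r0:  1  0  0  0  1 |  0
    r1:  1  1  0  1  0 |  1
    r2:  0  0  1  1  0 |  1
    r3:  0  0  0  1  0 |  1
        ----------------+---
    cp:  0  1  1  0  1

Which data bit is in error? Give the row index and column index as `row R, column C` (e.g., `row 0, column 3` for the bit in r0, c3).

Recompute each row's even parity and compare to rp:
  r0: data parity 0, sent rp 0 → ok
  r1: data parity 1, sent rp 1 → ok
  r2: data parity 0, sent rp 1 → mismatch
  r3: data parity 1, sent rp 1 → ok
Recompute each column's even parity and compare to cp:
  c0: data parity 0, sent cp 0 → ok
  c1: data parity 1, sent cp 1 → ok
  c2: data parity 1, sent cp 1 → ok
  c3: data parity 1, sent cp 0 → mismatch
  c4: data parity 1, sent cp 1 → ok
Exactly one row (r2) and one column (c3) fail → the flipped bit is at their intersection.

row 2, column 3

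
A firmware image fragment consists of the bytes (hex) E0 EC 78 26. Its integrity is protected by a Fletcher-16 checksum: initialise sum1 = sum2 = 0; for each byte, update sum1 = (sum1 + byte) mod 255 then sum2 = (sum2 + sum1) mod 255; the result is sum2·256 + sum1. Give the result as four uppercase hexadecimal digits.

Running sums (mod 255):
  after byte 0 (E0): sum1=224, sum2=224
  after byte 1 (EC): sum1=205, sum2=174
  after byte 2 (78): sum1=70, sum2=244
  after byte 3 (26): sum1=108, sum2=97
Checksum = sum2·256 + sum1 = 97·256 + 108 = 24940 = 0x616C.

616C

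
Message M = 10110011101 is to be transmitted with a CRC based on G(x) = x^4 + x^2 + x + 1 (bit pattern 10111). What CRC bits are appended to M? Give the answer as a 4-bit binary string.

Append 4 zeros: 101100111010000. Divide by 10111 (XOR where the leading bit is 1):
  pos 0: 10110 XOR 10111 = 00001
  pos 4: 10111 XOR 10111 = 00000
  pos 10: 10000 XOR 10111 = 00111
Remainder (last 4 bits) = 0111. This is the CRC / FCS.

0111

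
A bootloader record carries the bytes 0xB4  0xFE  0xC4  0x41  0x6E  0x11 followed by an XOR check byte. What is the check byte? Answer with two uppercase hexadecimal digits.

B0

XOR the bytes together:
  start with 0xB4
  0xB4 ⊕ 0xFE = 0x4A
  0x4A ⊕ 0xC4 = 0x8E
  0x8E ⊕ 0x41 = 0xCF
  0xCF ⊕ 0x6E = 0xA1
  0xA1 ⊕ 0x11 = 0xB0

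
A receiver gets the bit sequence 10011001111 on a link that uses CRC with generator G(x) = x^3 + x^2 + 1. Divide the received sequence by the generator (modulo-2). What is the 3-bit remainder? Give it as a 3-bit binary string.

000

Modulo-2 division of 10011001111 by 1101:
  pos 0: 1001 XOR 1101 = 0100
  pos 1: 1001 XOR 1101 = 0100
  pos 2: 1000 XOR 1101 = 0101
  pos 3: 1010 XOR 1101 = 0111
  pos 4: 1111 XOR 1101 = 0010
  pos 6: 1011 XOR 1101 = 0110
  pos 7: 1101 XOR 1101 = 0000
Remainder = 000 (zero — the frame passes the CRC check).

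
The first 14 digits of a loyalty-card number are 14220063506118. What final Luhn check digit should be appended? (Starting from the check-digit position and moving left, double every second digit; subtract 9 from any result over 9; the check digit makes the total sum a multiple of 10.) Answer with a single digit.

2

Partial digits right→left: 8 1 1 6 0 5 3 6 0 0 2 2 4 1
Double every second digit counting from the check-digit position (so the 1st, 3rd, 5th, ... of the partial from the right).
  doubled (with −9 where >9): 7 2 0 6 0 4 8 → sum 27
  kept as-is: 1 6 5 6 0 2 1 → sum 21
Total = 27 + 21 = 48.
Check digit = (10 − (48 mod 10)) mod 10 = 2.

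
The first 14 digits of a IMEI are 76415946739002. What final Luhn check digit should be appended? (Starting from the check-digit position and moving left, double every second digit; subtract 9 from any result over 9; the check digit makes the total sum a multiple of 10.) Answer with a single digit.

Partial digits right→left: 2 0 0 9 3 7 6 4 9 5 1 4 6 7
Double every second digit counting from the check-digit position (so the 1st, 3rd, 5th, ... of the partial from the right).
  doubled (with −9 where >9): 4 0 6 3 9 2 3 → sum 27
  kept as-is: 0 9 7 4 5 4 7 → sum 36
Total = 27 + 36 = 63.
Check digit = (10 − (63 mod 10)) mod 10 = 7.

7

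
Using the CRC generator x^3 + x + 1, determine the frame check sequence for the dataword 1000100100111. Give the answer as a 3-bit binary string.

100

Append 3 zeros: 1000100100111000. Divide by 1011 (XOR where the leading bit is 1):
  pos 0: 1000 XOR 1011 = 0011
  pos 2: 1110 XOR 1011 = 0101
  pos 3: 1010 XOR 1011 = 0001
  pos 6: 1100 XOR 1011 = 0111
  pos 7: 1111 XOR 1011 = 0100
  pos 8: 1001 XOR 1011 = 0010
  pos 10: 1010 XOR 1011 = 0001
Remainder (last 3 bits) = 100. This is the CRC / FCS.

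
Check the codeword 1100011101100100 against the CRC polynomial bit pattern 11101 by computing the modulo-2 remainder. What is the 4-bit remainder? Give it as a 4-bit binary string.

Modulo-2 division of 1100011101100100 by 11101:
  pos 0: 11000 XOR 11101 = 00101
  pos 2: 10111 XOR 11101 = 01010
  pos 3: 10101 XOR 11101 = 01000
  pos 4: 10000 XOR 11101 = 01101
  pos 5: 11011 XOR 11101 = 00110
  pos 7: 11010 XOR 11101 = 00111
  pos 9: 11101 XOR 11101 = 00000
Remainder = 0000 (zero — the frame passes the CRC check).

0000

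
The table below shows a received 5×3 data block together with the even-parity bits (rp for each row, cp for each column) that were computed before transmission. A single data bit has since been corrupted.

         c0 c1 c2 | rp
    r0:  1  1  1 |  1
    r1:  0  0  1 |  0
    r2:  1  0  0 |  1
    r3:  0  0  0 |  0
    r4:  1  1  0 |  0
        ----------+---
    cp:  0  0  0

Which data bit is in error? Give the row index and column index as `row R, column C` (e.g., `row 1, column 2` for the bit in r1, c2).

row 1, column 0

Recompute each row's even parity and compare to rp:
  r0: data parity 1, sent rp 1 → ok
  r1: data parity 1, sent rp 0 → mismatch
  r2: data parity 1, sent rp 1 → ok
  r3: data parity 0, sent rp 0 → ok
  r4: data parity 0, sent rp 0 → ok
Recompute each column's even parity and compare to cp:
  c0: data parity 1, sent cp 0 → mismatch
  c1: data parity 0, sent cp 0 → ok
  c2: data parity 0, sent cp 0 → ok
Exactly one row (r1) and one column (c0) fail → the flipped bit is at their intersection.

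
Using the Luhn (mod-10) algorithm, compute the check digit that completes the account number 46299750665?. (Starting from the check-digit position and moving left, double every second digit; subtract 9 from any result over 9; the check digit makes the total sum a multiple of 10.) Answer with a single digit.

6

Partial digits right→left: 5 6 6 0 5 7 9 9 2 6 4
Double every second digit counting from the check-digit position (so the 1st, 3rd, 5th, ... of the partial from the right).
  doubled (with −9 where >9): 1 3 1 9 4 8 → sum 26
  kept as-is: 6 0 7 9 6 → sum 28
Total = 26 + 28 = 54.
Check digit = (10 − (54 mod 10)) mod 10 = 6.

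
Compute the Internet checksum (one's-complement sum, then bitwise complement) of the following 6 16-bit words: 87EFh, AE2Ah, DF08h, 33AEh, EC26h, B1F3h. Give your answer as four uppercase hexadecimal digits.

1914

One's-complement addition (fold any carry out of bit 15 back into bit 0):
  0x87EF + 0xAE2A = 0x13619 → wrap carry → 0x361A
  0x361A + 0xDF08 = 0x11522 → wrap carry → 0x1523
  0x1523 + 0x33AE = 0x048D1
  0x48D1 + 0xEC26 = 0x134F7 → wrap carry → 0x34F8
  0x34F8 + 0xB1F3 = 0x0E6EB
One's-complement sum = 0xE6EB.
Checksum = ~0xE6EB & 0xFFFF = 0x1914.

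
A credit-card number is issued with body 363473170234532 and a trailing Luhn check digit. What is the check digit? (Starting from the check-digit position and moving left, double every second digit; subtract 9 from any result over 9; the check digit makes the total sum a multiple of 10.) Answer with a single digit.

Partial digits right→left: 2 3 5 4 3 2 0 7 1 3 7 4 3 6 3
Double every second digit counting from the check-digit position (so the 1st, 3rd, 5th, ... of the partial from the right).
  doubled (with −9 where >9): 4 1 6 0 2 5 6 6 → sum 30
  kept as-is: 3 4 2 7 3 4 6 → sum 29
Total = 30 + 29 = 59.
Check digit = (10 − (59 mod 10)) mod 10 = 1.

1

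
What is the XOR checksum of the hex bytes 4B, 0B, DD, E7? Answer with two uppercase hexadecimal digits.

7A

XOR the bytes together:
  start with 0x4B
  0x4B ⊕ 0x0B = 0x40
  0x40 ⊕ 0xDD = 0x9D
  0x9D ⊕ 0xE7 = 0x7A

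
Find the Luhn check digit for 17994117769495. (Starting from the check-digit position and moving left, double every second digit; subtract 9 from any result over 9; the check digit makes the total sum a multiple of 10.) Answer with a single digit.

7

Partial digits right→left: 5 9 4 9 6 7 7 1 1 4 9 9 7 1
Double every second digit counting from the check-digit position (so the 1st, 3rd, 5th, ... of the partial from the right).
  doubled (with −9 where >9): 1 8 3 5 2 9 5 → sum 33
  kept as-is: 9 9 7 1 4 9 1 → sum 40
Total = 33 + 40 = 73.
Check digit = (10 − (73 mod 10)) mod 10 = 7.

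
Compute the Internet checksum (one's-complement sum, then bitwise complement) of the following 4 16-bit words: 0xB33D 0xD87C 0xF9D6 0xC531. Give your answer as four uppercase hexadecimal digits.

One's-complement addition (fold any carry out of bit 15 back into bit 0):
  0xB33D + 0xD87C = 0x18BB9 → wrap carry → 0x8BBA
  0x8BBA + 0xF9D6 = 0x18590 → wrap carry → 0x8591
  0x8591 + 0xC531 = 0x14AC2 → wrap carry → 0x4AC3
One's-complement sum = 0x4AC3.
Checksum = ~0x4AC3 & 0xFFFF = 0xB53C.

B53C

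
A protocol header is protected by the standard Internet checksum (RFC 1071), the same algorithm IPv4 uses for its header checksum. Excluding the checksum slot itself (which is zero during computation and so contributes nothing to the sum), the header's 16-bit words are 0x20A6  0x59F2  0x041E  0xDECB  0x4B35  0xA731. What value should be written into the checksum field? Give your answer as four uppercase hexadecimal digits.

One's-complement addition (fold any carry out of bit 15 back into bit 0):
  0x20A6 + 0x59F2 = 0x07A98
  0x7A98 + 0x041E = 0x07EB6
  0x7EB6 + 0xDECB = 0x15D81 → wrap carry → 0x5D82
  0x5D82 + 0x4B35 = 0x0A8B7
  0xA8B7 + 0xA731 = 0x14FE8 → wrap carry → 0x4FE9
One's-complement sum = 0x4FE9.
Checksum = ~0x4FE9 & 0xFFFF = 0xB016.

B016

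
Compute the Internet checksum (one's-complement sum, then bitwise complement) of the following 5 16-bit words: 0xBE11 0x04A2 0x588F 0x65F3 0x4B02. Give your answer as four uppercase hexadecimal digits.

One's-complement addition (fold any carry out of bit 15 back into bit 0):
  0xBE11 + 0x04A2 = 0x0C2B3
  0xC2B3 + 0x588F = 0x11B42 → wrap carry → 0x1B43
  0x1B43 + 0x65F3 = 0x08136
  0x8136 + 0x4B02 = 0x0CC38
One's-complement sum = 0xCC38.
Checksum = ~0xCC38 & 0xFFFF = 0x33C7.

33C7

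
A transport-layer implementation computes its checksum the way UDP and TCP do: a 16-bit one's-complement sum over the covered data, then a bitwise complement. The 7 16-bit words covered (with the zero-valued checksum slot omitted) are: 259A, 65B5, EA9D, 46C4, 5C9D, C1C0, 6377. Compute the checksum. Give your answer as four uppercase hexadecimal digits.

C178

One's-complement addition (fold any carry out of bit 15 back into bit 0):
  0x259A + 0x65B5 = 0x08B4F
  0x8B4F + 0xEA9D = 0x175EC → wrap carry → 0x75ED
  0x75ED + 0x46C4 = 0x0BCB1
  0xBCB1 + 0x5C9D = 0x1194E → wrap carry → 0x194F
  0x194F + 0xC1C0 = 0x0DB0F
  0xDB0F + 0x6377 = 0x13E86 → wrap carry → 0x3E87
One's-complement sum = 0x3E87.
Checksum = ~0x3E87 & 0xFFFF = 0xC178.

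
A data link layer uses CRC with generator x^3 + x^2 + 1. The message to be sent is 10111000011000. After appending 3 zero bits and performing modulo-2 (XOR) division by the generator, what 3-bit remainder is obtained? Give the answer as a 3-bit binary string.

Append 3 zeros: 10111000011000000. Divide by 1101 (XOR where the leading bit is 1):
  pos 0: 1011 XOR 1101 = 0110
  pos 1: 1101 XOR 1101 = 0000
  pos 9: 1100 XOR 1101 = 0001
  pos 12: 1000 XOR 1101 = 0101
  pos 13: 1010 XOR 1101 = 0111
Remainder (last 3 bits) = 111. This is the CRC / FCS.

111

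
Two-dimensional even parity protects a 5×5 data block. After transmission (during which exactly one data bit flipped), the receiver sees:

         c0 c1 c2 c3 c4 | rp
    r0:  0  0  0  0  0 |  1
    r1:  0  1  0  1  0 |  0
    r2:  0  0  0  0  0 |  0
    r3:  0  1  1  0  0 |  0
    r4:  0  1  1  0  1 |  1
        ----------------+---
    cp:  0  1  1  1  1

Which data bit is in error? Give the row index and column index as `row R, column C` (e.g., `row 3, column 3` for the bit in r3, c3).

Recompute each row's even parity and compare to rp:
  r0: data parity 0, sent rp 1 → mismatch
  r1: data parity 0, sent rp 0 → ok
  r2: data parity 0, sent rp 0 → ok
  r3: data parity 0, sent rp 0 → ok
  r4: data parity 1, sent rp 1 → ok
Recompute each column's even parity and compare to cp:
  c0: data parity 0, sent cp 0 → ok
  c1: data parity 1, sent cp 1 → ok
  c2: data parity 0, sent cp 1 → mismatch
  c3: data parity 1, sent cp 1 → ok
  c4: data parity 1, sent cp 1 → ok
Exactly one row (r0) and one column (c2) fail → the flipped bit is at their intersection.

row 0, column 2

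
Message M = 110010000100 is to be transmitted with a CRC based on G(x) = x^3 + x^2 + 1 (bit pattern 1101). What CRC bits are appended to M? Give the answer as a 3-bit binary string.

Append 3 zeros: 110010000100000. Divide by 1101 (XOR where the leading bit is 1):
  pos 0: 1100 XOR 1101 = 0001
  pos 3: 1100 XOR 1101 = 0001
  pos 6: 1001 XOR 1101 = 0100
  pos 7: 1000 XOR 1101 = 0101
  pos 8: 1010 XOR 1101 = 0111
  pos 9: 1110 XOR 1101 = 0011
  pos 11: 1100 XOR 1101 = 0001
Remainder (last 3 bits) = 001. This is the CRC / FCS.

001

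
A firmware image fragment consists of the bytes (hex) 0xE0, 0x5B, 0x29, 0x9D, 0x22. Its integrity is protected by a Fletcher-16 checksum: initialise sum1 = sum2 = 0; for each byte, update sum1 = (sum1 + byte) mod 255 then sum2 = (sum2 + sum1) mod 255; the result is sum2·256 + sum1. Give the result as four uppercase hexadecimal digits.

Running sums (mod 255):
  after byte 0 (0xE0): sum1=224, sum2=224
  after byte 1 (0x5B): sum1=60, sum2=29
  after byte 2 (0x29): sum1=101, sum2=130
  after byte 3 (0x9D): sum1=3, sum2=133
  after byte 4 (0x22): sum1=37, sum2=170
Checksum = sum2·256 + sum1 = 170·256 + 37 = 43557 = 0xAA25.

AA25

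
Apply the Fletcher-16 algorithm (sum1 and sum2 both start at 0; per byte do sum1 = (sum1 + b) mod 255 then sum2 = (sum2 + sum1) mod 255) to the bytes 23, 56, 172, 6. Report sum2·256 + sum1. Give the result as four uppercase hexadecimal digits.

6402

Running sums (mod 255):
  after byte 0 (23): sum1=23, sum2=23
  after byte 1 (56): sum1=79, sum2=102
  after byte 2 (172): sum1=251, sum2=98
  after byte 3 (6): sum1=2, sum2=100
Checksum = sum2·256 + sum1 = 100·256 + 2 = 25602 = 0x6402.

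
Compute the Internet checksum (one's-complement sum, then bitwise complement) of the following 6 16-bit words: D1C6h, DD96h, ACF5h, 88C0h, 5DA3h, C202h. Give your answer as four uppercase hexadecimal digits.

One's-complement addition (fold any carry out of bit 15 back into bit 0):
  0xD1C6 + 0xDD96 = 0x1AF5C → wrap carry → 0xAF5D
  0xAF5D + 0xACF5 = 0x15C52 → wrap carry → 0x5C53
  0x5C53 + 0x88C0 = 0x0E513
  0xE513 + 0x5DA3 = 0x142B6 → wrap carry → 0x42B7
  0x42B7 + 0xC202 = 0x104B9 → wrap carry → 0x04BA
One's-complement sum = 0x04BA.
Checksum = ~0x04BA & 0xFFFF = 0xFB45.

FB45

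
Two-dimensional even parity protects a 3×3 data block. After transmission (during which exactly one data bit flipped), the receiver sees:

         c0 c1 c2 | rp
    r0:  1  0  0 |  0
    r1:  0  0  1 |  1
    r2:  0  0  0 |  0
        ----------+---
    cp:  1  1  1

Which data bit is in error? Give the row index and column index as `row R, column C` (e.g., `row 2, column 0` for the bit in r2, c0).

Recompute each row's even parity and compare to rp:
  r0: data parity 1, sent rp 0 → mismatch
  r1: data parity 1, sent rp 1 → ok
  r2: data parity 0, sent rp 0 → ok
Recompute each column's even parity and compare to cp:
  c0: data parity 1, sent cp 1 → ok
  c1: data parity 0, sent cp 1 → mismatch
  c2: data parity 1, sent cp 1 → ok
Exactly one row (r0) and one column (c1) fail → the flipped bit is at their intersection.

row 0, column 1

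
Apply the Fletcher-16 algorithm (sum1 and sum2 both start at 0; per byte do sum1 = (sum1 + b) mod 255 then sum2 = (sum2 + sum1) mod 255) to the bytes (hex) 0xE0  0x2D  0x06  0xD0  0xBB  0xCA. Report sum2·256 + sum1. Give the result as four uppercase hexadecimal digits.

Running sums (mod 255):
  after byte 0 (0xE0): sum1=224, sum2=224
  after byte 1 (0x2D): sum1=14, sum2=238
  after byte 2 (0x06): sum1=20, sum2=3
  after byte 3 (0xD0): sum1=228, sum2=231
  after byte 4 (0xBB): sum1=160, sum2=136
  after byte 5 (0xCA): sum1=107, sum2=243
Checksum = sum2·256 + sum1 = 243·256 + 107 = 62315 = 0xF36B.

F36B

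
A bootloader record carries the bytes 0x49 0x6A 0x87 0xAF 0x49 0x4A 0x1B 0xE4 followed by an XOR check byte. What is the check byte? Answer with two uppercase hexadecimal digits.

F7

XOR the bytes together:
  start with 0x49
  0x49 ⊕ 0x6A = 0x23
  0x23 ⊕ 0x87 = 0xA4
  0xA4 ⊕ 0xAF = 0x0B
  0x0B ⊕ 0x49 = 0x42
  0x42 ⊕ 0x4A = 0x08
  0x08 ⊕ 0x1B = 0x13
  0x13 ⊕ 0xE4 = 0xF7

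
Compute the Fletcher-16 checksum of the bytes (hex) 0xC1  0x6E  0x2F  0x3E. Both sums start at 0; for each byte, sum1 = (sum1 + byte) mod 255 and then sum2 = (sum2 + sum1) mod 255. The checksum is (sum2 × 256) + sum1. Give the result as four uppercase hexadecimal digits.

EE9D

Running sums (mod 255):
  after byte 0 (0xC1): sum1=193, sum2=193
  after byte 1 (0x6E): sum1=48, sum2=241
  after byte 2 (0x2F): sum1=95, sum2=81
  after byte 3 (0x3E): sum1=157, sum2=238
Checksum = sum2·256 + sum1 = 238·256 + 157 = 61085 = 0xEE9D.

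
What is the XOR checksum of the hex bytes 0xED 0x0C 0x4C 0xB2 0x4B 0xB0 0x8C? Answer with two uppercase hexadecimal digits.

68

XOR the bytes together:
  start with 0xED
  0xED ⊕ 0x0C = 0xE1
  0xE1 ⊕ 0x4C = 0xAD
  0xAD ⊕ 0xB2 = 0x1F
  0x1F ⊕ 0x4B = 0x54
  0x54 ⊕ 0xB0 = 0xE4
  0xE4 ⊕ 0x8C = 0x68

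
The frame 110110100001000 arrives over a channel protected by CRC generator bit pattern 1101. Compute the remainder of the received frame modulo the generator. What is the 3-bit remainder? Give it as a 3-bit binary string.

010

Modulo-2 division of 110110100001000 by 1101:
  pos 0: 1101 XOR 1101 = 0000
  pos 4: 1010 XOR 1101 = 0111
  pos 5: 1110 XOR 1101 = 0011
  pos 7: 1100 XOR 1101 = 0001
  pos 10: 1100 XOR 1101 = 0001
Remainder = 010 (nonzero — an error is detected).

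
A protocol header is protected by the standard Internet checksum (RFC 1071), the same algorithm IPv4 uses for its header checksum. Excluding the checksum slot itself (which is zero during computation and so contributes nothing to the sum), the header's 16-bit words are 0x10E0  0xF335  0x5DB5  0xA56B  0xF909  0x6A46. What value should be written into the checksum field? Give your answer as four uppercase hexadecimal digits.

9578

One's-complement addition (fold any carry out of bit 15 back into bit 0):
  0x10E0 + 0xF335 = 0x10415 → wrap carry → 0x0416
  0x0416 + 0x5DB5 = 0x061CB
  0x61CB + 0xA56B = 0x10736 → wrap carry → 0x0737
  0x0737 + 0xF909 = 0x10040 → wrap carry → 0x0041
  0x0041 + 0x6A46 = 0x06A87
One's-complement sum = 0x6A87.
Checksum = ~0x6A87 & 0xFFFF = 0x9578.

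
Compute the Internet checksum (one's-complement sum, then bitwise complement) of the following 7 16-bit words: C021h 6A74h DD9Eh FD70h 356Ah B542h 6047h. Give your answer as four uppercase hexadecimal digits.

AF65

One's-complement addition (fold any carry out of bit 15 back into bit 0):
  0xC021 + 0x6A74 = 0x12A95 → wrap carry → 0x2A96
  0x2A96 + 0xDD9E = 0x10834 → wrap carry → 0x0835
  0x0835 + 0xFD70 = 0x105A5 → wrap carry → 0x05A6
  0x05A6 + 0x356A = 0x03B10
  0x3B10 + 0xB542 = 0x0F052
  0xF052 + 0x6047 = 0x15099 → wrap carry → 0x509A
One's-complement sum = 0x509A.
Checksum = ~0x509A & 0xFFFF = 0xAF65.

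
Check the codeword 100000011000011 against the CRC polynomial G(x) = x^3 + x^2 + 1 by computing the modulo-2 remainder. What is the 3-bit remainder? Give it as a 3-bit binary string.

101

Modulo-2 division of 100000011000011 by 1101:
  pos 0: 1000 XOR 1101 = 0101
  pos 1: 1010 XOR 1101 = 0111
  pos 2: 1110 XOR 1101 = 0011
  pos 4: 1101 XOR 1101 = 0000
  pos 8: 1000 XOR 1101 = 0101
  pos 9: 1010 XOR 1101 = 0111
  pos 10: 1111 XOR 1101 = 0010
Remainder = 101 (nonzero — an error is detected).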